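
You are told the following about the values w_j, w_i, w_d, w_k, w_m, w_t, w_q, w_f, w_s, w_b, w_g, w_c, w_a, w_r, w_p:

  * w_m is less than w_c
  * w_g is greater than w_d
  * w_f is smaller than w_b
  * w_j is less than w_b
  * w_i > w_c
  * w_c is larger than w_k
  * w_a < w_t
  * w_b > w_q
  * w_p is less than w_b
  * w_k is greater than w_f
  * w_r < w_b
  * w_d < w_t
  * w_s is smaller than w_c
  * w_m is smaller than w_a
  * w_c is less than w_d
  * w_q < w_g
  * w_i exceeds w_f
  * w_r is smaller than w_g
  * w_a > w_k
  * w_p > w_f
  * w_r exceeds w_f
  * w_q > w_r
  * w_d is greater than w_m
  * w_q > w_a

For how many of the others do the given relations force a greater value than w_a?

Directly above w_a: w_q, w_t.
One step further: w_b, w_g (4 so far).
Nothing else is reachable above w_a; 4 in all.

4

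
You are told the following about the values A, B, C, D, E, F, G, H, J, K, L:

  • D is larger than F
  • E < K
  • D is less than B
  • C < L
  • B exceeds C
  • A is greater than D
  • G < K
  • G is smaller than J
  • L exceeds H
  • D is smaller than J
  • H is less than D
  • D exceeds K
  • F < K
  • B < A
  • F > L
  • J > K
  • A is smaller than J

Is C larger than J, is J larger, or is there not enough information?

The relevant relations are C < L; L < F; F < K; K < D; D < B; B < A; A < J.
Together: C < L < F < K < D < B < A < J.
So J is larger.

J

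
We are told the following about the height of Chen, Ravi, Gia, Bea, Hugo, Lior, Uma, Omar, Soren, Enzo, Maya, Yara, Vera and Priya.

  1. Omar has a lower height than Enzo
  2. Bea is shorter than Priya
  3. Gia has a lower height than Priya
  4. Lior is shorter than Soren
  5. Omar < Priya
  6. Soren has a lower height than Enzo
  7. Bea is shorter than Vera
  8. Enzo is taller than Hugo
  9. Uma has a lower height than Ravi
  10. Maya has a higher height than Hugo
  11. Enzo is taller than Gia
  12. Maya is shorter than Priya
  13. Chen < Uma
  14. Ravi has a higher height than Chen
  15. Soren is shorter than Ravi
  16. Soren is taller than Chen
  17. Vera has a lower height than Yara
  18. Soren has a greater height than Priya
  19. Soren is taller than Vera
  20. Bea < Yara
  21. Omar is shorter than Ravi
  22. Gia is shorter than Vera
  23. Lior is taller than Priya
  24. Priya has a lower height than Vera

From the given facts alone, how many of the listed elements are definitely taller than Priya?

6

Directly above Priya: Lior, Vera, Soren.
One step further: Yara, Ravi, Enzo (6 so far).
No other element is forced above Priya by the given relations, so the count is 6.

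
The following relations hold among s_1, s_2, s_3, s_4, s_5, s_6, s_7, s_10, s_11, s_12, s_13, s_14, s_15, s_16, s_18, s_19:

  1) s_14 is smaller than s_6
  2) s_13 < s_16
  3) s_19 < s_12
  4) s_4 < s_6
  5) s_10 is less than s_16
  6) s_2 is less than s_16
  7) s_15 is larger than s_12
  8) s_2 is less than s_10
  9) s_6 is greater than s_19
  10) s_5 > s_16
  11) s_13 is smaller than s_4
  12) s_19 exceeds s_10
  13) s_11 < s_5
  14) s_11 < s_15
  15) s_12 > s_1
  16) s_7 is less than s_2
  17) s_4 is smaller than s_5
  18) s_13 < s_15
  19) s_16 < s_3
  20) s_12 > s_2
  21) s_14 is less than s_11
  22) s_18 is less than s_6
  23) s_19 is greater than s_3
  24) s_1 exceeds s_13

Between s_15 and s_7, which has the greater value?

s_15

s_7 < s_2 and s_2 < s_10 give s_7 < s_10.
With s_10 < s_16: s_7 < s_2 < s_10 < s_16.
Then s_16 < s_3 extends the chain to s_3.
Then s_3 < s_19 extends the chain to s_19.
With s_19 < s_12: s_7 < s_2 < s_10 < s_16 < s_3 < s_19 < s_12.
Then s_12 < s_15 extends the chain to s_15.
So s_7 < s_15; s_15 is the larger of the two.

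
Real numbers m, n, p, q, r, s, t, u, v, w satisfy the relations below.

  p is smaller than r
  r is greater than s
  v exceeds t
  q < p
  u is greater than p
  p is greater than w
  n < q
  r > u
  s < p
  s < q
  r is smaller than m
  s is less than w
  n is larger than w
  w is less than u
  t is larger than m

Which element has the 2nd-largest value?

t

The consecutive relations fix a unique order: s < w < n < q < p < u < r < m < t < v.
The 2nd largest is t.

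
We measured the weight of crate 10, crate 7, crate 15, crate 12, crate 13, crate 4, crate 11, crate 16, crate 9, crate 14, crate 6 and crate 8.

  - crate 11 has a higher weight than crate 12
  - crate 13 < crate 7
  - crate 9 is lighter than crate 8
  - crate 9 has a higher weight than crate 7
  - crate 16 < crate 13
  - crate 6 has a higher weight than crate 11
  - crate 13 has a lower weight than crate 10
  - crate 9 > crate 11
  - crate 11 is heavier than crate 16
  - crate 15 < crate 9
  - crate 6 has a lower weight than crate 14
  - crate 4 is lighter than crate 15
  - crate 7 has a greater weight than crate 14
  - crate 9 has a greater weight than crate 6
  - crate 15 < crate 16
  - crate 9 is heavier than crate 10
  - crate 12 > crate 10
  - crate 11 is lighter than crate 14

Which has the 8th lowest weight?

Piecing the relations together gives one ordering: crate 4 < crate 15 < crate 16 < crate 13 < crate 10 < crate 12 < crate 11 < crate 6 < crate 14 < crate 7 < crate 9 < crate 8.
Counting 8 from the smallest end gives crate 6.

crate 6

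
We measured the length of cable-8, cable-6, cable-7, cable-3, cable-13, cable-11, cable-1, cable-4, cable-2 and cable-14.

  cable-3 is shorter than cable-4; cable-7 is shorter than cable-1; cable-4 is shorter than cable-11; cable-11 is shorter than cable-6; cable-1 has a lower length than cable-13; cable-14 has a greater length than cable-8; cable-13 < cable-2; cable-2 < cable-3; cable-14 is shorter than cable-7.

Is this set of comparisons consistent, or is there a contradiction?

consistent

The single ordering cable-8 < cable-14 < cable-7 < cable-1 < cable-13 < cable-2 < cable-3 < cable-4 < cable-11 < cable-6 satisfies every listed relation, so no contradiction arises.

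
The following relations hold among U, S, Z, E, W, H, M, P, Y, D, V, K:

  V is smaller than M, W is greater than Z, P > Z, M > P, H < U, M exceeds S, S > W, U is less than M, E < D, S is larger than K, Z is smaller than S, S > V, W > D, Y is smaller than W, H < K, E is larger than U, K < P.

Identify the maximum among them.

Chaining downward from M: directly below it, U, V, P, S; then H, Z, K, W; then D, Y; then E.
That covers every other element, and nothing is given above M, so M is the maximum.

M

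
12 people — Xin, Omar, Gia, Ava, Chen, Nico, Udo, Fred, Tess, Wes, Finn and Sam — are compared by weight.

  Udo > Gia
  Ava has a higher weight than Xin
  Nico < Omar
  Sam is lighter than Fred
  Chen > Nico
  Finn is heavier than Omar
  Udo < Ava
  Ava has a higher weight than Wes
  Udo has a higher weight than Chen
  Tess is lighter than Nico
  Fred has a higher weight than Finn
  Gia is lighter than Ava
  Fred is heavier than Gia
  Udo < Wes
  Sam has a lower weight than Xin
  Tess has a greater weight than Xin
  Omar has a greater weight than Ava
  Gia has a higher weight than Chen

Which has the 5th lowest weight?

Chen

The consecutive relations fix a unique order: Sam < Xin < Tess < Nico < Chen < Gia < Udo < Wes < Ava < Omar < Finn < Fred.
Counting 5 from the smallest end gives Chen.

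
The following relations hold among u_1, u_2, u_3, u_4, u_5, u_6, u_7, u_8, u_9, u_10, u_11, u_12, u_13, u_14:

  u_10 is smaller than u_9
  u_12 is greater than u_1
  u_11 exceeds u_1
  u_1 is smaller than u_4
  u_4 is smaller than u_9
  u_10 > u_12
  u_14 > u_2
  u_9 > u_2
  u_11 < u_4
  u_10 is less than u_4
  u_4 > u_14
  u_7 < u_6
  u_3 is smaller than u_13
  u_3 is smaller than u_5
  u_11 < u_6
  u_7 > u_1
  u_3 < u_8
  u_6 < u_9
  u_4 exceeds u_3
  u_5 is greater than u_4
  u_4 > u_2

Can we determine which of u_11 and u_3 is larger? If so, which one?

undetermined

Following every chain through u_3: above u_3 we get u_8, u_4, u_9, u_5, u_13.
u_11 is not reached, and no chain runs the other way from u_11 to u_3.
So the given relations leave the order of u_3 and u_11 undetermined.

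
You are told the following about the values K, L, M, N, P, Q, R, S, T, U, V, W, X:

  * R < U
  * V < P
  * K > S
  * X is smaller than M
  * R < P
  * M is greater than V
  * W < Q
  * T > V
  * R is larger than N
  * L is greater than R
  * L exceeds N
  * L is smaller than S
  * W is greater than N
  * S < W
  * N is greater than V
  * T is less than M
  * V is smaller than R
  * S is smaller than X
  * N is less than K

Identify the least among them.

N is not least since V < N; R is not least since V < R; L is not least since N < L; T is not least since V < T; S is not least since L < S; X is not least since S < X; K is not least since S < K; W is not least since N < W; Q is not least since W < Q; P is not least since V < P; U is not least since R < U; M is not least since X < M.
Only V has nothing below it, so V is the least.

V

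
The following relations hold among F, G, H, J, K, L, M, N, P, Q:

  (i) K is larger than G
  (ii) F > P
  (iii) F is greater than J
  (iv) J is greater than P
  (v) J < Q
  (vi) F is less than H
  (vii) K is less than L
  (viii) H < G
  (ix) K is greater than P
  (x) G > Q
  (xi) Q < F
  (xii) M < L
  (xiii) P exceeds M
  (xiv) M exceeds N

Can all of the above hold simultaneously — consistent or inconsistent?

The single ordering N < M < P < J < Q < F < H < G < K < L satisfies every listed relation, so no contradiction arises.

consistent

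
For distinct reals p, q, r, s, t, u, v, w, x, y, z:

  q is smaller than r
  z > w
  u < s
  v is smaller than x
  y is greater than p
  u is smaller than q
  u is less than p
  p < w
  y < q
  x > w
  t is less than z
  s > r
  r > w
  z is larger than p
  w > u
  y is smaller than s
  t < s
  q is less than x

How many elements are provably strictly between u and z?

Chaining upward from u reaches: p, y, q, w, x, r, s.
Chaining downward from z reaches: p, t, w.
Strictly between u and z are those in both lists: p, w — 2 elements.

2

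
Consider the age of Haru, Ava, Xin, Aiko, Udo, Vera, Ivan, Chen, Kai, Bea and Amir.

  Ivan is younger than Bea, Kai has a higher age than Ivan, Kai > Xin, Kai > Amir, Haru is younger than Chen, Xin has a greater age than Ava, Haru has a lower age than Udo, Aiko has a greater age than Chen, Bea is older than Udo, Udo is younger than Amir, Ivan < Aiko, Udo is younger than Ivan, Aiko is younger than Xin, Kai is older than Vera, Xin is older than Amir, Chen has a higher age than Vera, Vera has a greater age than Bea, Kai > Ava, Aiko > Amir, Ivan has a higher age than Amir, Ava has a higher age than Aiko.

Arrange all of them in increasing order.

Haru < Udo < Amir < Ivan < Bea < Vera < Chen < Aiko < Ava < Xin < Kai

The consecutive links are each given: Haru < Udo; Udo < Amir; Amir < Ivan; Ivan < Bea; Bea < Vera; Vera < Chen; Chen < Aiko; Aiko < Ava; Ava < Xin; Xin < Kai.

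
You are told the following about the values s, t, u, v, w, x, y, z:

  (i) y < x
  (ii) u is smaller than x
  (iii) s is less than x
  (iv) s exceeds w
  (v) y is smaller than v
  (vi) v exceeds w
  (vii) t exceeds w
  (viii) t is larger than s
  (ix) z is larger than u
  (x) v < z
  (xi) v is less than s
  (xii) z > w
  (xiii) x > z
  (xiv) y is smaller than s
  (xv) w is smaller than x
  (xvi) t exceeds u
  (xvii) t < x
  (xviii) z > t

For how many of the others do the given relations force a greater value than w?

5

Directly above w: v, s, t, z, x.
Nothing else is reachable above w; 5 in all.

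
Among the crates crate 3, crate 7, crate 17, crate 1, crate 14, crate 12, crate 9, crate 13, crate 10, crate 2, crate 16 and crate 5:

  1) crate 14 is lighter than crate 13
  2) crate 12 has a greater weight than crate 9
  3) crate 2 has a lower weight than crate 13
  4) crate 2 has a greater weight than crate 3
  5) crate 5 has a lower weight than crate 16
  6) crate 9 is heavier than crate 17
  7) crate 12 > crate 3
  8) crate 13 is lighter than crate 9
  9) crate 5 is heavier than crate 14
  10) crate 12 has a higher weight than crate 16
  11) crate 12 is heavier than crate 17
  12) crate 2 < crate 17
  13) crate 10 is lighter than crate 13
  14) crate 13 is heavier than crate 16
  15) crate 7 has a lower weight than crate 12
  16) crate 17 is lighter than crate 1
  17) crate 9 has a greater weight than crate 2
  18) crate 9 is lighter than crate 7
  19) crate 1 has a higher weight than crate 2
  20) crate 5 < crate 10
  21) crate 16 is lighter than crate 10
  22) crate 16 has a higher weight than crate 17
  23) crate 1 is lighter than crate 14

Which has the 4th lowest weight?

Chaining the given pairs: crate 3 < crate 2 < crate 17 < crate 1 < crate 14 < crate 5 < crate 16 < crate 10 < crate 13 < crate 9 < crate 7 < crate 12.
Counting 4 from the smallest end gives crate 1.

crate 1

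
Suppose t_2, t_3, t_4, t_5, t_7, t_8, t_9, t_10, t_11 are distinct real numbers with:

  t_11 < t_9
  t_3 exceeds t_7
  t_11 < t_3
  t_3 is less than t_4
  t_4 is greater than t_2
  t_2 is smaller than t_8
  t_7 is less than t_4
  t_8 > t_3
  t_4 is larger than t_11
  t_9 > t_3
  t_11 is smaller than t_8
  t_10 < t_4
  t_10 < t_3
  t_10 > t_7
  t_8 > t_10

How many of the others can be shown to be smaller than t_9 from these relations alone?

Directly below t_9: t_11, t_3.
One step further: t_7, t_10 (4 so far).
No other element is forced below t_9 by the given relations, so the count is 4.

4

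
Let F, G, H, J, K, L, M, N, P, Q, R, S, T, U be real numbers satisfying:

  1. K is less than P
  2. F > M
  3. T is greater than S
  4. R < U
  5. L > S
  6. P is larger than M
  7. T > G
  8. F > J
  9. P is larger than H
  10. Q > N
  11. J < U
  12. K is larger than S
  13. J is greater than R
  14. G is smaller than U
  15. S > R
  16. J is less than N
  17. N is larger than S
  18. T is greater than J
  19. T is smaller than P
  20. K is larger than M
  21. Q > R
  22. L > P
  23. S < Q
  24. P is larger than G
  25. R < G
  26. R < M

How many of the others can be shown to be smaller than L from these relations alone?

9

The elements the relations force below L are R, M, S, G, J, T, H, K, P — no chain reaches any other.
That is 9.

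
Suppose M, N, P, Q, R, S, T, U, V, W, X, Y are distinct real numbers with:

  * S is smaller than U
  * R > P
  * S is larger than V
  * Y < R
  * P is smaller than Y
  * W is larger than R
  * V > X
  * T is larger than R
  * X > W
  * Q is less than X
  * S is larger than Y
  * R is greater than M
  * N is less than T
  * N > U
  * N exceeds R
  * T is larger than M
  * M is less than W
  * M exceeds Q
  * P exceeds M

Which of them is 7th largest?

W

Piecing the relations together gives one ordering: Q < M < P < Y < R < W < X < V < S < U < N < T.
The 7th largest is W.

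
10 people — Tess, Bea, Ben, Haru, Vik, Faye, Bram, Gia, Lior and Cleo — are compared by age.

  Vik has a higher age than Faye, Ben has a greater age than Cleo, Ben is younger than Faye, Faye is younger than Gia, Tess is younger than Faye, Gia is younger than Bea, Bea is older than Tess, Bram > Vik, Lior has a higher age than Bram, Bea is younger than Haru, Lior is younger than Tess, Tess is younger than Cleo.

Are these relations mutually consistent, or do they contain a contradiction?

Chaining the given relations yields Vik < Bram < Lior < Tess < Cleo < Ben < Faye, so Vik < Faye. But one relation states Faye < Vik. These cannot both hold.

inconsistent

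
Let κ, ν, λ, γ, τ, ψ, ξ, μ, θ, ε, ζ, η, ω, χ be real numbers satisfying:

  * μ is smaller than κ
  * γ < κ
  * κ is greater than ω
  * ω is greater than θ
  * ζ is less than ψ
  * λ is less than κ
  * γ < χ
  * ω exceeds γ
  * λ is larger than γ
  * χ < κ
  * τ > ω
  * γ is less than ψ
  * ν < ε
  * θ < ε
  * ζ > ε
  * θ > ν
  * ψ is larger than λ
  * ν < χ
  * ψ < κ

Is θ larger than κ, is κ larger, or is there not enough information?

θ < ε < ζ < ψ < κ, by transitivity through ε, ζ, ψ.
So κ is larger.

κ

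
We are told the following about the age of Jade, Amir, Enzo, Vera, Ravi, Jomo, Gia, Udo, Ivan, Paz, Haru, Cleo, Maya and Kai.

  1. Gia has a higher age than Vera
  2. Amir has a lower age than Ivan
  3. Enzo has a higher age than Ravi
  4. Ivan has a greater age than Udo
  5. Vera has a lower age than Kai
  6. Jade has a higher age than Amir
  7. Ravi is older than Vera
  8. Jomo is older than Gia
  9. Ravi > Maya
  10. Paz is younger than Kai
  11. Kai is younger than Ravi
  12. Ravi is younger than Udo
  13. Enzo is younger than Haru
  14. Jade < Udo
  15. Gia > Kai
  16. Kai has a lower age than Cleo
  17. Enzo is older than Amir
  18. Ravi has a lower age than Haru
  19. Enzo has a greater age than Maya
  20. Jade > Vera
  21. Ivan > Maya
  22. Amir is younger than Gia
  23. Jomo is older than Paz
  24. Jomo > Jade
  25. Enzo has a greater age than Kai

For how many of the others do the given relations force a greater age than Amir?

From Amir the given relations immediately reach Gia, Jade, Enzo, Ivan.
From those, Haru, Jomo, Udo — 7 in total.
No other element is forced above Amir by the given relations, so the count is 7.

7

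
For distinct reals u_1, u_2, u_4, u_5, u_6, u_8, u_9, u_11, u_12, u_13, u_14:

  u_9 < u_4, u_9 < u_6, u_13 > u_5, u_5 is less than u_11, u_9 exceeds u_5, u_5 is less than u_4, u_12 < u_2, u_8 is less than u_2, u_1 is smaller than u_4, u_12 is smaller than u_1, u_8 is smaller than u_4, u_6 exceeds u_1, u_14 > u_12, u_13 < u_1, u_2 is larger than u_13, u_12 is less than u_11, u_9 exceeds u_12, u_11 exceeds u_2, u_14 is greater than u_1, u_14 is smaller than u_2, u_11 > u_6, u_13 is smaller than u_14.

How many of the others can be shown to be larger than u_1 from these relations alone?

5

Directly above u_1: u_14, u_6, u_4.
One step further: u_2, u_11 (5 so far).
No other element is forced above u_1 by the given relations, so the count is 5.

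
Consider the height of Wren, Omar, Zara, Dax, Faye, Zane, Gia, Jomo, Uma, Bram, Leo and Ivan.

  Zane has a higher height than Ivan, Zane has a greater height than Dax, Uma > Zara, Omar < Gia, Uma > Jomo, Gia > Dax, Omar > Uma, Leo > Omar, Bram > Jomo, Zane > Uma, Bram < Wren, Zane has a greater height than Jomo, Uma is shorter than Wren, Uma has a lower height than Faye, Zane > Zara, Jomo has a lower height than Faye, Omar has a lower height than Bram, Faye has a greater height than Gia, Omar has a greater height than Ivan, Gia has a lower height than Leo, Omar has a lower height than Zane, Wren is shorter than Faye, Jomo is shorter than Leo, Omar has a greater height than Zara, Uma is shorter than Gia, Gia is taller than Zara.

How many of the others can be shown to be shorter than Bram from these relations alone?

Directly below Bram: Jomo, Omar.
One step further: Zara, Uma, Ivan (5 so far).
Nothing else is reachable below Bram; 5 in all.

5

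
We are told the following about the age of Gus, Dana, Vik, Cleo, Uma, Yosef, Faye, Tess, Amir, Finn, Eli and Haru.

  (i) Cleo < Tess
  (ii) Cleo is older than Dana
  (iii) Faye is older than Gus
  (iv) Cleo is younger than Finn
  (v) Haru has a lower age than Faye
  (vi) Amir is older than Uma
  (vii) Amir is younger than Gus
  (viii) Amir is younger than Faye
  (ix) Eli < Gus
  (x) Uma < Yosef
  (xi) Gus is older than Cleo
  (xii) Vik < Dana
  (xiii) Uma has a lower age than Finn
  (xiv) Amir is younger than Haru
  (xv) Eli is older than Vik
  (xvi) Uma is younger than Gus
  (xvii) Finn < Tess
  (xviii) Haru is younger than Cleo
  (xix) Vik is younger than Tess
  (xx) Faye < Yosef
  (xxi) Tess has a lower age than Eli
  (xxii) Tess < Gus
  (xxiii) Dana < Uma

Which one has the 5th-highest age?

The consecutive relations fix a unique order: Vik < Dana < Uma < Amir < Haru < Cleo < Finn < Tess < Eli < Gus < Faye < Yosef.
The 5th largest is Tess.

Tess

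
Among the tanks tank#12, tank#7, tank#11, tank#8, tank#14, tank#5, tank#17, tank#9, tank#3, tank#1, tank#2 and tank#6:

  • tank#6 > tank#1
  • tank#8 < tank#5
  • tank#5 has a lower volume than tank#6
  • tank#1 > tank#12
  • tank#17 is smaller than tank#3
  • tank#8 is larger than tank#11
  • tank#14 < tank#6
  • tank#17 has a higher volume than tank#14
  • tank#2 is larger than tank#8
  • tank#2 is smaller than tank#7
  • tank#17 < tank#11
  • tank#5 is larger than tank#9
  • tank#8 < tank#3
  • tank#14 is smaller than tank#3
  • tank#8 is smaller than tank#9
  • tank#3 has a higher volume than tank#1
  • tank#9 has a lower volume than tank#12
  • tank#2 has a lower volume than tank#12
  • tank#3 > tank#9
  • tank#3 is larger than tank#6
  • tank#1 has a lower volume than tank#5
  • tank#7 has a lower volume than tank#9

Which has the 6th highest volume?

tank#9

The consecutive relations fix a unique order: tank#14 < tank#17 < tank#11 < tank#8 < tank#2 < tank#7 < tank#9 < tank#12 < tank#1 < tank#5 < tank#6 < tank#3.
The 6th largest is tank#9.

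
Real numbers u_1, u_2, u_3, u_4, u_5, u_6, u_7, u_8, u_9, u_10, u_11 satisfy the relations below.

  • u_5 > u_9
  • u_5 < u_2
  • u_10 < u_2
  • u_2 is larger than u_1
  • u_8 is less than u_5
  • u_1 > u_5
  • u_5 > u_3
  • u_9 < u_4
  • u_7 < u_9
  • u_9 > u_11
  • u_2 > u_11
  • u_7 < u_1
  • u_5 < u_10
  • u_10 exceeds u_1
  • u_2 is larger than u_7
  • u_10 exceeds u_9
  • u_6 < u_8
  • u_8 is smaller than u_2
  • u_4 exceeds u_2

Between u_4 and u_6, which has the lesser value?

u_6 < u_8 and u_8 < u_5 give u_6 < u_5.
Then u_5 < u_1 extends the chain to u_1.
Then u_1 < u_10 extends the chain to u_10.
With u_10 < u_2: u_6 < u_8 < u_5 < u_1 < u_10 < u_2.
Then u_2 < u_4 extends the chain to u_4.
So u_6 < u_4; u_6 is the smaller of the two.

u_6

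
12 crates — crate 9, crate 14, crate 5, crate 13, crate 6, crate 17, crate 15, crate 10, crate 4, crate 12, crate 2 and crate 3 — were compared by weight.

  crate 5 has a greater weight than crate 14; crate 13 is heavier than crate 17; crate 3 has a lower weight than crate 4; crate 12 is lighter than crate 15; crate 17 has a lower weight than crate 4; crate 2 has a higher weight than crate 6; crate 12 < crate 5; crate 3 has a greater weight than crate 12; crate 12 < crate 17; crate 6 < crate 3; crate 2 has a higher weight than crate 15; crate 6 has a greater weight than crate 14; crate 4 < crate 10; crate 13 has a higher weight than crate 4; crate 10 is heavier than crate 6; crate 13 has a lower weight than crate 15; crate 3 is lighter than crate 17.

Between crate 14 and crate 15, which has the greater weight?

crate 14 < crate 6 and crate 6 < crate 3 give crate 14 < crate 3.
With crate 3 < crate 17: crate 14 < crate 6 < crate 3 < crate 17.
Then crate 17 < crate 4 extends the chain to crate 4.
With crate 4 < crate 13: crate 14 < crate 6 < crate 3 < crate 17 < crate 4 < crate 13.
Then crate 13 < crate 15 extends the chain to crate 15.
So crate 14 < crate 15; crate 15 is the heavier of the two.

crate 15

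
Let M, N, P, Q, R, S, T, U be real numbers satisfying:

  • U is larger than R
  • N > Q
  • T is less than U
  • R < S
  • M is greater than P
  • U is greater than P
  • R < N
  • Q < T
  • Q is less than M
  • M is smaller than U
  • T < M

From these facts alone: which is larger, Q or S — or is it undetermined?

undetermined

Following every chain through Q: above Q we get T, M, U, N.
S is not reached, and no chain runs the other way from S to Q.
So the given relations leave the order of Q and S undetermined.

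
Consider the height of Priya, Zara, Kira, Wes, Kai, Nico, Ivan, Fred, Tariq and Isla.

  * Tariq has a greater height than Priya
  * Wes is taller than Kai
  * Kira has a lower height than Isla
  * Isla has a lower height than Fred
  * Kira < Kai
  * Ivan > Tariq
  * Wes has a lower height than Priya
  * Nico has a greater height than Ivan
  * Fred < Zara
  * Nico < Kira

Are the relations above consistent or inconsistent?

We have Kira < Kai stated directly, yet also Kai < Wes < Priya < Tariq < Ivan < Nico < Kira by chaining the others — so Kai < Kira. Contradiction.

inconsistent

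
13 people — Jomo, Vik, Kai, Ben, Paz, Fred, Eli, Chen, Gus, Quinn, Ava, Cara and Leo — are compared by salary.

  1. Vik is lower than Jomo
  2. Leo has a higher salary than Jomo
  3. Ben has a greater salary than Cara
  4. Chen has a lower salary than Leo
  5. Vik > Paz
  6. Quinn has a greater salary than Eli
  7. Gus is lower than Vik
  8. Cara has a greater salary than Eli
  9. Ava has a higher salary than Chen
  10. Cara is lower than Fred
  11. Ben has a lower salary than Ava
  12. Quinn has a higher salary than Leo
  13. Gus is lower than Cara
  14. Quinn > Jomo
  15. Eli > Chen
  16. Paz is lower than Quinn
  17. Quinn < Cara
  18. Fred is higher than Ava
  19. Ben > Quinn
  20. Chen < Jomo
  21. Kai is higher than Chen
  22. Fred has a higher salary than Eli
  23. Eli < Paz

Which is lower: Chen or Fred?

Chen

Chen < Eli and Eli < Paz give Chen < Paz.
With Paz < Vik: Chen < Eli < Paz < Vik.
Then Vik < Jomo extends the chain to Jomo.
With Jomo < Leo: Chen < Eli < Paz < Vik < Jomo < Leo.
With Leo < Quinn: Chen < Eli < Paz < Vik < Jomo < Leo < Quinn.
With Quinn < Cara: Chen < Eli < Paz < Vik < Jomo < Leo < Quinn < Cara.
Then Cara < Ben extends the chain to Ben.
With Ben < Ava: Chen < Eli < Paz < Vik < Jomo < Leo < Quinn < Cara < Ben < Ava.
With Ava < Fred: Chen < Eli < Paz < Vik < Jomo < Leo < Quinn < Cara < Ben < Ava < Fred.
So Chen < Fred; Chen is the lower of the two.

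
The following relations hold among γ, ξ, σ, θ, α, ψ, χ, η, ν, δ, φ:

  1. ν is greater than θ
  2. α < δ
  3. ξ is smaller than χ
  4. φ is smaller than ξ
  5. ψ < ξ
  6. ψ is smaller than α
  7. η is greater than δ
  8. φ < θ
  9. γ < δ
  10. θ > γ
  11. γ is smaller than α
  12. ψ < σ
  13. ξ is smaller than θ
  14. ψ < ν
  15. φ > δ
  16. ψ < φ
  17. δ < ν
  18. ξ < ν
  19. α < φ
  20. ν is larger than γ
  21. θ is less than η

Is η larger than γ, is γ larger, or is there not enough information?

η

The relevant relations are γ < α; α < δ; δ < φ; φ < ξ; ξ < θ; θ < η.
Together: γ < α < δ < φ < ξ < θ < η.
So η is larger.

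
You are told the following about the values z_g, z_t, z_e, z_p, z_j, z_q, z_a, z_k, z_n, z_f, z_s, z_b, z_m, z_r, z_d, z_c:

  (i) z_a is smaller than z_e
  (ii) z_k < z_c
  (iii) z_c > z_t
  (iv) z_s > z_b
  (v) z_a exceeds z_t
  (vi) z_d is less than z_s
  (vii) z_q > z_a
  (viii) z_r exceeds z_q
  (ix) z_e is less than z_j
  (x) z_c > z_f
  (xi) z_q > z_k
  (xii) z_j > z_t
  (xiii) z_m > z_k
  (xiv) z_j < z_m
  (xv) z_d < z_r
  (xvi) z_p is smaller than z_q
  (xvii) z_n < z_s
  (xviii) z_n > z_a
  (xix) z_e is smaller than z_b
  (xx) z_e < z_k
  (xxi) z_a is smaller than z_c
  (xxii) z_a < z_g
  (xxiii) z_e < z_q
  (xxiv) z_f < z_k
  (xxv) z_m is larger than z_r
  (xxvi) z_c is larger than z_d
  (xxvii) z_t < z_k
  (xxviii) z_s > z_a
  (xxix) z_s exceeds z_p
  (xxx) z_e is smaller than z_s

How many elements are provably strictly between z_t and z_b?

2

Chaining upward from z_t reaches: z_a, z_e, z_k, z_q, z_j, z_n, z_r, z_c, z_m, z_s, z_g.
Chaining downward from z_b reaches: z_a, z_e.
Strictly between z_t and z_b are those in both lists: z_a, z_e — 2 elements.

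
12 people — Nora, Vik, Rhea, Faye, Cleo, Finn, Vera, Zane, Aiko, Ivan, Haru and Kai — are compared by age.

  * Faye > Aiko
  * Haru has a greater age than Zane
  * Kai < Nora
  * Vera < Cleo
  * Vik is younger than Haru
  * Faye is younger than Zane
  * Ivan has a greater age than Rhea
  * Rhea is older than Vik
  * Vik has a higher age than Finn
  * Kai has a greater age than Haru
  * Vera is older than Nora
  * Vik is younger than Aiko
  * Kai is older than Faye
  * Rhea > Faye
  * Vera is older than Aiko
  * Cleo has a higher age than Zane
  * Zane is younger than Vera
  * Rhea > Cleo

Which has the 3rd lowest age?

Aiko

Chaining the given pairs: Finn < Vik < Aiko < Faye < Zane < Haru < Kai < Nora < Vera < Cleo < Rhea < Ivan.
Counting 3 from the smallest end gives Aiko.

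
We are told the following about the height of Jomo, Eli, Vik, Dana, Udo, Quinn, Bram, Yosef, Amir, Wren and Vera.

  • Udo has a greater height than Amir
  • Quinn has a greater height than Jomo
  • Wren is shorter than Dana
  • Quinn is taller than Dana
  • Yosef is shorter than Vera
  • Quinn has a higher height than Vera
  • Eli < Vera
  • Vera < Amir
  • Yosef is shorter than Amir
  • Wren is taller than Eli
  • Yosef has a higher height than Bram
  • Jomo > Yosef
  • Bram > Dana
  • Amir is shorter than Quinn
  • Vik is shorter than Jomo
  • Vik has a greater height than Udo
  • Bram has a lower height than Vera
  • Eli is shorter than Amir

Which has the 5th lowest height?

Chaining the given pairs: Eli < Wren < Dana < Bram < Yosef < Vera < Amir < Udo < Vik < Jomo < Quinn.
The 5th smallest is Yosef.

Yosef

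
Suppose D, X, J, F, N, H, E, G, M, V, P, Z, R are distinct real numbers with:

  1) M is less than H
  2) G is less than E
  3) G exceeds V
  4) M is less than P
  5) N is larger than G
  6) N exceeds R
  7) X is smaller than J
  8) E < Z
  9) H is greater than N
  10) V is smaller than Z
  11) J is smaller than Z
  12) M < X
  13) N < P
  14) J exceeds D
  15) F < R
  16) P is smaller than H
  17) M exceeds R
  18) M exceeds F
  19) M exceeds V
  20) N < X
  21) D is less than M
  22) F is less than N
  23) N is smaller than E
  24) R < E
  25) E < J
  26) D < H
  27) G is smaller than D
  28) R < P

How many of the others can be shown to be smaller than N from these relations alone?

4

Directly below N: F, R, G.
One step further: V (4 so far).
No other element is forced below N by the given relations, so the count is 4.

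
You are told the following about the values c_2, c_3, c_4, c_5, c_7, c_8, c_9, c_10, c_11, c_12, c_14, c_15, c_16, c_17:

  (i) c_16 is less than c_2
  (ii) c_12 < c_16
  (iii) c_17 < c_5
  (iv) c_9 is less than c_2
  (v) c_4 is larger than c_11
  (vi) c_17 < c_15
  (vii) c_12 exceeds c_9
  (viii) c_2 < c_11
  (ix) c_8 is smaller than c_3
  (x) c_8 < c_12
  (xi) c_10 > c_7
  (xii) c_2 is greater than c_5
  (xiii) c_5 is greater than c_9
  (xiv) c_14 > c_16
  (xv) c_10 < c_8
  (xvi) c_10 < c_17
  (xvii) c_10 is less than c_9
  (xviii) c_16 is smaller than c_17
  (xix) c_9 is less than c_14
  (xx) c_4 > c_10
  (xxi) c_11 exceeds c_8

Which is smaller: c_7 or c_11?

Link the given pairs in sequence: c_7 < c_10; c_10 < c_8; c_8 < c_12; c_12 < c_16; c_16 < c_17; c_17 < c_5; c_5 < c_2; c_2 < c_11.
Chaining these gives c_7 < c_10 < c_8 < c_12 < c_16 < c_17 < c_5 < c_2 < c_11.
So c_7 < c_11; c_7 is the smaller of the two.

c_7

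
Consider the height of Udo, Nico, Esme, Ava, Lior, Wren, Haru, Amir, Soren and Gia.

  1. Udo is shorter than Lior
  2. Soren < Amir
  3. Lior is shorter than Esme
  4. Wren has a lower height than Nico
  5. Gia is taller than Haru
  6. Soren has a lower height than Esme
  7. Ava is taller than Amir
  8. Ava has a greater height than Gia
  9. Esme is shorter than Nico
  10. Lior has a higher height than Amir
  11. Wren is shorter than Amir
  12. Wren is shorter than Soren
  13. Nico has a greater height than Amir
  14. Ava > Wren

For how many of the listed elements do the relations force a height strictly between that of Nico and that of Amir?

The relations place Amir below Nico. An element lies strictly between them when it is forced above Amir and also forced below Nico.
Above Amir: {Lior, Esme, Ava}. Below Nico: {Udo, Wren, Soren, Lior, Esme}.
Intersection: {Lior, Esme} — 2.

2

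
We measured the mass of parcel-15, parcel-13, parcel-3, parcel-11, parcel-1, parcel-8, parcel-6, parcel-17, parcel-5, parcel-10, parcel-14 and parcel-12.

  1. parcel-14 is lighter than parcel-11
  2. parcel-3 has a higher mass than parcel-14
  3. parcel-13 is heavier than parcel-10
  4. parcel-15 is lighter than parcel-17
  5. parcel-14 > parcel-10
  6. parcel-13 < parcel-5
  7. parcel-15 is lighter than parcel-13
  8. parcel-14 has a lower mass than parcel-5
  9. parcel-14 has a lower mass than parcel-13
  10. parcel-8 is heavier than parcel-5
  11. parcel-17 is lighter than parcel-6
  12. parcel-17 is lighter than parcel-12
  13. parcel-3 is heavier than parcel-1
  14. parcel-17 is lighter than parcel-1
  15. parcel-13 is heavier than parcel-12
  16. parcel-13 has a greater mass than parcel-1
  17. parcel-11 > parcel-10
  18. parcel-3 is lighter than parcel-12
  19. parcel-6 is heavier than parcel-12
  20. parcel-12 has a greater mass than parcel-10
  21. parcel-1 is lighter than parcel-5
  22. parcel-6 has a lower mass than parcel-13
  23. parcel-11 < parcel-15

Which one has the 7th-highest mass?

Chaining the given pairs: parcel-10 < parcel-14 < parcel-11 < parcel-15 < parcel-17 < parcel-1 < parcel-3 < parcel-12 < parcel-6 < parcel-13 < parcel-5 < parcel-8.
Counting 7 from the largest end gives parcel-1.

parcel-1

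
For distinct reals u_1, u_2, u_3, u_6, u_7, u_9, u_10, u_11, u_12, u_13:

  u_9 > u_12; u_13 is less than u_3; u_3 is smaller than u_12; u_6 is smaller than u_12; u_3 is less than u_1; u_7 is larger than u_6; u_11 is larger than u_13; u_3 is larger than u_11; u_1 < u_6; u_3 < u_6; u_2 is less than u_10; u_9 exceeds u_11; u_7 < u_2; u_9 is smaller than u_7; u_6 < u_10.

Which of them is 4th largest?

u_9

The consecutive relations fix a unique order: u_13 < u_11 < u_3 < u_1 < u_6 < u_12 < u_9 < u_7 < u_2 < u_10.
The 4th largest is u_9.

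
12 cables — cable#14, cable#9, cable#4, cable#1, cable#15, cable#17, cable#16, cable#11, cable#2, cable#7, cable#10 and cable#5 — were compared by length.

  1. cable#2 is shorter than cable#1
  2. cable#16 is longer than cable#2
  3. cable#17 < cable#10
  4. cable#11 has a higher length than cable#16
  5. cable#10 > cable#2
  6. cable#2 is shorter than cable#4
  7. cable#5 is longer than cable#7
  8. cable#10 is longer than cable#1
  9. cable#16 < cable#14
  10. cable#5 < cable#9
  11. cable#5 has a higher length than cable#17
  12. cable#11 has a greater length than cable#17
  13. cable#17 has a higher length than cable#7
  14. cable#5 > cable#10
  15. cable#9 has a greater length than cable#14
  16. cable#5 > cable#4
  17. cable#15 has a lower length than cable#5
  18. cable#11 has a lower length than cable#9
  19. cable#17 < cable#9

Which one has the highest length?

cable#9

cable#2 is not greatest since cable#2 < cable#1; cable#7 is not greatest since cable#7 < cable#17; cable#1 is not greatest since cable#1 < cable#10; cable#4 is not greatest since cable#4 < cable#5; cable#16 is not greatest since cable#16 < cable#11; cable#17 is not greatest since cable#17 < cable#5; cable#11 is not greatest since cable#11 < cable#9; cable#14 is not greatest since cable#14 < cable#9; cable#10 is not greatest since cable#10 < cable#5; cable#15 is not greatest since cable#15 < cable#5; cable#5 is not greatest since cable#5 < cable#9.
Only cable#9 has nothing above it, so cable#9 is the highest length.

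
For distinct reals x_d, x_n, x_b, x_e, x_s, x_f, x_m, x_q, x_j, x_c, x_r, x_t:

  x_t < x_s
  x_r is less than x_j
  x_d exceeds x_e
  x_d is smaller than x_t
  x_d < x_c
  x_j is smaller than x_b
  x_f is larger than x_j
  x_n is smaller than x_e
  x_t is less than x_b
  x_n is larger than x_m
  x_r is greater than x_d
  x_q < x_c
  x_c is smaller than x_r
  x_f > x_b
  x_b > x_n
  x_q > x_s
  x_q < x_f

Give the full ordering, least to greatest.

x_m < x_n < x_e < x_d < x_t < x_s < x_q < x_c < x_r < x_j < x_b < x_f

Nothing is placed below x_m, so it is least; from there x_m < x_n; x_n < x_e; x_e < x_d; x_d < x_t; x_t < x_s; x_s < x_q; x_q < x_c; x_c < x_r; x_r < x_j; x_j < x_b; x_b < x_f, each given directly.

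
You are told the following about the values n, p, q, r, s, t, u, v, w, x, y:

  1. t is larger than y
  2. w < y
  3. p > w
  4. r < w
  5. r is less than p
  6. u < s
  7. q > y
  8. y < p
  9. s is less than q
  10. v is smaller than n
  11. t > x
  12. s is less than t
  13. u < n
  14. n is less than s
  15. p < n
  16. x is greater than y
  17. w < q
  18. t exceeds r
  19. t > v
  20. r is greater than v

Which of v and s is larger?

s

The relevant relations are v < r; r < w; w < y; y < p; p < n; n < s.
Chaining these gives v < r < w < y < p < n < s.
So v < s; s is the larger of the two.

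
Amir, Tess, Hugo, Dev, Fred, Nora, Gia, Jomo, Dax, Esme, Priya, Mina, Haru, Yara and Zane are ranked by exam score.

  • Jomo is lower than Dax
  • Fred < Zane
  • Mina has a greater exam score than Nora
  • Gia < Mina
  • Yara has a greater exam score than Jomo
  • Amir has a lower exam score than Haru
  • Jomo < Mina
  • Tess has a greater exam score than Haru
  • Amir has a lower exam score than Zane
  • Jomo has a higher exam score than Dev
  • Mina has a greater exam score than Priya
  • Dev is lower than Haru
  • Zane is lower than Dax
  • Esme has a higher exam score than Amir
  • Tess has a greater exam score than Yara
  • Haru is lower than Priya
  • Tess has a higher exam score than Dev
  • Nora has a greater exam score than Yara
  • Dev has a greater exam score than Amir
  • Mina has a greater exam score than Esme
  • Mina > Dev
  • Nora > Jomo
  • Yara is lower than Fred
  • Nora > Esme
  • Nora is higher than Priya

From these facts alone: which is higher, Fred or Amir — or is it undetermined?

The relevant relations are Amir < Dev; Dev < Jomo; Jomo < Yara; Yara < Fred.
Chaining these gives Amir < Dev < Jomo < Yara < Fred.
So Fred is higher.

Fred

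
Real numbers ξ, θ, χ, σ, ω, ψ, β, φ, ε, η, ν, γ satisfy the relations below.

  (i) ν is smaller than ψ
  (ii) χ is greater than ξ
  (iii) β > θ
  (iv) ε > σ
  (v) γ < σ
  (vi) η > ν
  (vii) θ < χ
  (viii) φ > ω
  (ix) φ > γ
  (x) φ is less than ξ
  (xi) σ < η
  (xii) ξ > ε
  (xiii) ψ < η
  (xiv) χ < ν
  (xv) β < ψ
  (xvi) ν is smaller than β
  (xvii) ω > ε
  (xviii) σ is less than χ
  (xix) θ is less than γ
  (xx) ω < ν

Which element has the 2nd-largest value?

The consecutive relations fix a unique order: θ < γ < σ < ε < ω < φ < ξ < χ < ν < β < ψ < η.
The 2nd largest is ψ.

ψ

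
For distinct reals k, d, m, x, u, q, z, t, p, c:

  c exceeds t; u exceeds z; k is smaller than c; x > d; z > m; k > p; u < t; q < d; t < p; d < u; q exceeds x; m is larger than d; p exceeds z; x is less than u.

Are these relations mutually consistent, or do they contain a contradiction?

inconsistent

Chaining the given relations yields x < q < d, so x < d. But one relation states d < x. These cannot both hold.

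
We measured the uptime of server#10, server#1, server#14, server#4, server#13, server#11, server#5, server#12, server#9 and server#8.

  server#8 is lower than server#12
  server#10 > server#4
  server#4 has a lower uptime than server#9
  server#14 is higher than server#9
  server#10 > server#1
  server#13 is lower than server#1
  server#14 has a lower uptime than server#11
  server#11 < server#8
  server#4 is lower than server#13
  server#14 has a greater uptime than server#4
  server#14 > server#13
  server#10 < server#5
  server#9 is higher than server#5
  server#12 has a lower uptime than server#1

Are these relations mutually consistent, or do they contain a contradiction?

inconsistent

We have server#12 < server#1 stated directly, yet also server#1 < server#10 < server#5 < server#9 < server#14 < server#11 < server#8 < server#12 by chaining the others — so server#1 < server#12. Contradiction.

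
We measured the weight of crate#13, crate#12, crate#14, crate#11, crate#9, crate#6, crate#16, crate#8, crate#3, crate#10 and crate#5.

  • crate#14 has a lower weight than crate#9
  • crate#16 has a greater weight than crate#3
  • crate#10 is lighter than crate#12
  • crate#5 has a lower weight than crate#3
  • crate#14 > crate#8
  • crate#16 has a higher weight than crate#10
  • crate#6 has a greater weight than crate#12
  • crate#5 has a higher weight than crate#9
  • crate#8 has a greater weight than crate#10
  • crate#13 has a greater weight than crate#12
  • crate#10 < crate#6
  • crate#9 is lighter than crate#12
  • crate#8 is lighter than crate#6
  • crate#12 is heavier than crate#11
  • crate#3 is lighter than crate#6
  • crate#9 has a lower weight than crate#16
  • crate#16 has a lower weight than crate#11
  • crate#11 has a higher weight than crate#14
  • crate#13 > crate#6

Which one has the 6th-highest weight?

The consecutive relations fix a unique order: crate#10 < crate#8 < crate#14 < crate#9 < crate#5 < crate#3 < crate#16 < crate#11 < crate#12 < crate#6 < crate#13.
The 6th largest is crate#3.

crate#3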